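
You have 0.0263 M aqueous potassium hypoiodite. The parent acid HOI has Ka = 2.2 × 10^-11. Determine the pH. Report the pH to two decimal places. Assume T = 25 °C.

OI- is the conjugate base of the weak acid HOI.
Kb = Kw/Ka = 1.0×10^-14 / 2.2 × 10^-11 = 4.55 × 10^-4
Let x = [OH-] at equilibrium. Kb = x²/(0.0263 − x).
x is not negligible relative to C₀; solve x² + 0.000455·x − 1.2e-05 = 0.
x = [−0.000455 + √(0.000455² + 4.79e-05)]/2 = 3.24 × 10^-3 M
pOH = 2.49, so pH = 14.00 − pOH = 11.51

pH = 11.51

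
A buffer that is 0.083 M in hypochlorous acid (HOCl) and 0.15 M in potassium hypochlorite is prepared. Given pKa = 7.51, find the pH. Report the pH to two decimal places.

pH = 7.77

Using pH = pKa + log([base]/[acid]) with [base]/[acid] = 0.15/0.083:
pH = 7.51 + (+0.257) = 7.77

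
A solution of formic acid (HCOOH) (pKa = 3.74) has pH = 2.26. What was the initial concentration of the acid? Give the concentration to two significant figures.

C₀ = 1.7 × 10^-1 M

[H+] = 10^(-2.26) = 5.50 × 10^-3 M = x
Ka = 10^(−3.74) = 1.82 × 10^-4
Ka = x²/(C₀ − x) ⇒ C₀ = x + x²/Ka
C₀ = 5.50 × 10^-3 + (5.50 × 10^-3)²/(1.82 × 10^-4) = 1.72 × 10^-1 M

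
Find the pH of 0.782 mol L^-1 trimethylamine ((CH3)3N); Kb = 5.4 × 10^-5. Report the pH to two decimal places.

(CH3)3N + H2O ⇌ (CH3)3NH+ + OH-
From the ICE table, Kb = [OH-]²/(0.782 − [OH-]) = 5.4 × 10^-5.
Neglecting [OH-] in the denominator: [OH-] = √(5.4 × 10^-5 × 0.782) = 6.50 × 10^-3 M
([OH-]/C₀ = 0.83% < 5%, so the approximation holds.)
pOH = −log(6.50 × 10^-3) = 2.19; pH = 14.00 − 2.19 = 11.81

pH = 11.81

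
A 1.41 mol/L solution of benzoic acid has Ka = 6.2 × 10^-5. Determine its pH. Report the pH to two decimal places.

pH = 2.03

C6H5COOH ⇌ C6H5COO- + H+
From the ICE table, Ka = [H+]²/(1.41 − [H+]) = 6.2 × 10^-5.
Neglecting [H+] in the denominator: [H+] = √(6.2 × 10^-5 × 1.41) = 9.35 × 10^-3 M
pH = −log[H+] = −log(9.35 × 10^-3) = 2.03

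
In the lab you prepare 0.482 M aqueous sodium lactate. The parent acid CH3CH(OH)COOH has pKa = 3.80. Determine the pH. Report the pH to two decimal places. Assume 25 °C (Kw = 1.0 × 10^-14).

pH = 8.74

CH3CH(OH)COO- is the conjugate base of the weak acid CH3CH(OH)COOH.
Ka = 10^(−3.80) = 1.58 × 10^-4
Kb = Kw/Ka = 1.0×10^-14 / 1.58 × 10^-4 = 6.33 × 10^-11
Let x = [OH-] at equilibrium. Kb = x²/(0.482 − x).
Neglecting x in the denominator: x = √(6.33 × 10^-11 × 0.482) = 5.52 × 10^-6 M
(x/C₀ = 0.0011% < 5%, so the approximation holds.)
pOH = −log(5.52 × 10^-6) = 5.26; pH = 14.00 − 5.26 = 8.74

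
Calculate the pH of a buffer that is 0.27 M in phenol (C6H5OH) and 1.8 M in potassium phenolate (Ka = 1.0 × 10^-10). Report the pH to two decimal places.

pH = 10.82

pKa = −log(1.0 × 10^-10) = 10.000
Using pH = pKa + log([base]/[acid]) with [base]/[acid] = 1.8/0.27:
pH = 10.000 + (+0.824) = 10.82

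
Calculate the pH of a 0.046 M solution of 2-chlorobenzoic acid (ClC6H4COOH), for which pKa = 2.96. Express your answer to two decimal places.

pH = 2.18

ClC6H4COOH ⇌ ClC6H4COO- + H+
Ka = 10^(−2.96) = 1.10 × 10^-3
Ka = [H+]²/(0.046 − [H+]) = 1.10 × 10^-3
The 5% rule fails; solving [H+]² + Ka·[H+] − Ka·C₀ = 0 exactly:
[H+] = (−Ka + √(Ka² + 4·Ka·C₀))/2 = 6.58 × 10^-3 M
pH = −log[H+] = −log(6.58 × 10^-3) = 2.18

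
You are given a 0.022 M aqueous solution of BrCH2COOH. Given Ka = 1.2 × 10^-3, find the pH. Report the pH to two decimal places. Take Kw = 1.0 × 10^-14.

BrCH2COOH ⇌ BrCH2COO- + H+
Ka = [H+]²/(0.022 − [H+]) = 1.2 × 10^-3
[H+] is not negligible relative to C₀; solve [H+]² + 0.0012·[H+] − 2.64e-05 = 0.
[H+] = (−Ka + √(Ka² + 4·Ka·C₀))/2 = 4.57 × 10^-3 M
pH = −log[H+] = −log(4.57 × 10^-3) = 2.34

pH = 2.34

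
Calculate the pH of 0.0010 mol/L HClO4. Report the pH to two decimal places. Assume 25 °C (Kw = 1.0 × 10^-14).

HClO4 is a strong acid and dissociates completely, so [H+] = 0.0010 M.
pH = -log(0.001) = 3.00

pH = 3.00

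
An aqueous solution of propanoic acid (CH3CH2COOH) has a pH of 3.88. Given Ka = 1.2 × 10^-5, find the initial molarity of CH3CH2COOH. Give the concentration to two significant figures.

[H+] = 10^(-3.88) = 1.32 × 10^-4 M = x
Ka = x²/(C₀ − x) ⇒ C₀ = x + x²/Ka
C₀ = 1.32 × 10^-4 + (1.32 × 10^-4)²/(1.2 × 10^-5) = 1.58 × 10^-3 M

C₀ = 1.6 × 10^-3 M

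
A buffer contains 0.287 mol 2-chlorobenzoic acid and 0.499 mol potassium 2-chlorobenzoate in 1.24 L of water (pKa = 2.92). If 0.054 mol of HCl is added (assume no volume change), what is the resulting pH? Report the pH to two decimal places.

Added H+ converts ClC6H4COO- to ClC6H4COOH: ClC6H4COOH → 0.341 mol, ClC6H4COO- → 0.445 mol.
Henderson–Hasselbalch with mole ratio 0.445/0.341: pH = 2.92 + (+0.116)

pH = 3.04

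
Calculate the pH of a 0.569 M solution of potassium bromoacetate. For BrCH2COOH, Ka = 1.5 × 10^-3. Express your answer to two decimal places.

BrCH2COO- is the conjugate base of the weak acid BrCH2COOH.
Kb = Kw/Ka = 1.0×10^-14 / 1.5 × 10^-3 = 6.67 × 10^-12
Kb = [OH-]²/(0.569 − [OH-]) = 6.67 × 10^-12
Assume [OH-] ≪ 0.569: [OH-] ≈ √(6.67 × 10^-12 × 0.569) = 1.95 × 10^-6 M
Check: 0.00034% ionized — well under 5%, approximation valid.
pOH = 5.71, so pH = 14.00 − pOH = 8.29

pH = 8.29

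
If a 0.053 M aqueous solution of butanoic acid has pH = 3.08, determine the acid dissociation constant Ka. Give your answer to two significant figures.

[H+] = 10^(-3.08) = 8.32 × 10^-4 M
At equilibrium [HA] = 0.053 − 8.32 × 10^-4 = 5.22 × 10^-2 M
Ka = [H+][A-]/[HA] = (8.32 × 10^-4)² / 5.22 × 10^-2 = 1.3 × 10^-5

Ka = 1.3 × 10^-5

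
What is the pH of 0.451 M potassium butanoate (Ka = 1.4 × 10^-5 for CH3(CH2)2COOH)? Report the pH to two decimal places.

CH3(CH2)2COO- is the conjugate base of the weak acid CH3(CH2)2COOH.
Kb = Kw/Ka = 1.0×10^-14 / 1.4 × 10^-5 = 7.14 × 10^-10
Kb = [OH-]²/(0.451 − [OH-]) = 7.14 × 10^-10
Neglecting [OH-] in the denominator: [OH-] = √(7.14 × 10^-10 × 0.451) = 1.79 × 10^-5 M
([OH-]/C₀ = 0.004% < 5%, so the approximation holds.)
pOH = −log(1.79 × 10^-5) = 4.75; pH = 14.00 − 4.75 = 9.25

pH = 9.25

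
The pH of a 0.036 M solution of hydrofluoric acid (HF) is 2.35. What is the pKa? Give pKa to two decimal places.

[H+] = 10^(-2.35) = 4.47 × 10^-3 M
At equilibrium [HA] = 0.036 − 4.47 × 10^-3 = 3.15 × 10^-2 M
Ka = [H+][A-]/[HA] = (4.47 × 10^-3)² / 3.15 × 10^-2 = 6.34 × 10^-4
pKa = -log(6.34 × 10^-4) = 3.20

pKa = 3.20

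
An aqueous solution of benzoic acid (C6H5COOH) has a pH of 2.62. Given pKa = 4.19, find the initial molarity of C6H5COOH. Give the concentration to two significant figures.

C₀ = 9.2 × 10^-2 M

[H+] = 10^(-2.62) = 2.40 × 10^-3 M = x
Ka = 10^(−4.19) = 6.46 × 10^-5
Ka = x²/(C₀ − x) ⇒ C₀ = x + x²/Ka
C₀ = 2.40 × 10^-3 + (2.40 × 10^-3)²/(6.46 × 10^-5) = 9.16 × 10^-2 M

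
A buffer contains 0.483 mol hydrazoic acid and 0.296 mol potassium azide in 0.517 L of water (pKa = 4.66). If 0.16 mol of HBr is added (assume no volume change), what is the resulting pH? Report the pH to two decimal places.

pH = 3.99

After neutralization: n(HN3) = 0.643 mol, n(N3-) = 0.136 mol.
pH = pKa + log([A⁻]/[HA]) = 4.66 + log(0.136/0.643) = 4.66 -0.675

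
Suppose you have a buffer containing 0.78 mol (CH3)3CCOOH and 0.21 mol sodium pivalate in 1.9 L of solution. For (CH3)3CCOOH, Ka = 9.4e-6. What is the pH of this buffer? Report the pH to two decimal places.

pKa = −log(9.4 × 10^-6) = 5.027
pH = pKa + log([A⁻]/[HA]) = 5.027 + log(0.21/0.78)
pH = 5.027 + (-0.570) = 4.46

pH = 4.46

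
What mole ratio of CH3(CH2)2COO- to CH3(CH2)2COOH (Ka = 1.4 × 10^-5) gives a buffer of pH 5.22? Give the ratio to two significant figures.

pKa = -log(1.4 × 10^-5) = 4.854
pH = pKa + log(r) ⇒ log(r) = 5.22 − 4.854 = +0.366
r = [CH3(CH2)2COO-]/[CH3(CH2)2COOH] = 10^(+0.366) = 2.32

ratio = 2.3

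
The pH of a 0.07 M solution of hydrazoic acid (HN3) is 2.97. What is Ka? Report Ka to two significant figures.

Ka = 1.7 × 10^-5

[H+] = 10^(-2.97) = 1.07 × 10^-3 M
At equilibrium [HA] = 0.07 − 1.07 × 10^-3 = 6.89 × 10^-2 M
Ka = [H+][A-]/[HA] = (1.07 × 10^-3)² / 6.89 × 10^-2 = 1.7 × 10^-5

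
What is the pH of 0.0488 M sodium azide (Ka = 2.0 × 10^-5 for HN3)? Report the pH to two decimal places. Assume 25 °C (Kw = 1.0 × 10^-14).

N3- is the conjugate base of the weak acid HN3.
Kb = Kw/Ka = 1.0×10^-14 / 2.0 × 10^-5 = 5.00 × 10^-10
From the ICE table, Kb = x²/(0.0488 − x) = 5.00 × 10^-10.
Since Kb ≪ C₀, x ≈ √(Kb·C₀) = 4.94 × 10^-6 M.
Check: 0.01% ionized — well under 5%, approximation valid.
pOH = 5.31, so pH = 14.00 − pOH = 8.69

pH = 8.69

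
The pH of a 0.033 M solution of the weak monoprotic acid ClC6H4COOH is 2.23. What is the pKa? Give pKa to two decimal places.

pKa = 2.89

[H+] = 10^(-2.23) = 5.89 × 10^-3 M
At equilibrium [HA] = 0.033 − 5.89 × 10^-3 = 2.71 × 10^-2 M
Ka = [H+][A-]/[HA] = (5.89 × 10^-3)² / 2.71 × 10^-2 = 1.28 × 10^-3
pKa = -log(1.28 × 10^-3) = 2.89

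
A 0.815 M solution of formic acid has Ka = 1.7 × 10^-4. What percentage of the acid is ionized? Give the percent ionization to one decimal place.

1.4%

HCOOH ⇌ HCOO- + H+; let x = [H+] at equilibrium.
x ≈ √(Ka·C₀) = √(1.7 × 10^-4 × 0.815) = 1.18 × 10^-2 M
Fraction ionized = 1.18 × 10^-2 / 0.815 = 0.0145 → 1.4%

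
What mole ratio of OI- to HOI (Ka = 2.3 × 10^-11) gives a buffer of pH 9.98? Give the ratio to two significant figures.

ratio = 0.22

pKa = -log(2.3 × 10^-11) = 10.638
pH = pKa + log(r) ⇒ log(r) = 9.98 − 10.638 = -0.658
r = [OI-]/[HOI] = 10^(-0.658) = 0.22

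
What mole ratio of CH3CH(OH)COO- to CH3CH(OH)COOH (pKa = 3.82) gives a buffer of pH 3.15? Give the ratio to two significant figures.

pH = pKa + log(r) ⇒ log(r) = 3.15 − 3.82 = -0.67
r = [CH3CH(OH)COO-]/[CH3CH(OH)COOH] = 10^(-0.67) = 0.214

ratio = 0.21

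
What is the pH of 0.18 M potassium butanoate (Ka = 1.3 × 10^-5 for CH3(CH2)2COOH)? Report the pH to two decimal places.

CH3(CH2)2COO- is the conjugate base of the weak acid CH3(CH2)2COOH.
Kb = Kw/Ka = 1.0×10^-14 / 1.3 × 10^-5 = 7.69 × 10^-10
Kb = [OH-]²/(0.18 − [OH-]) = 7.69 × 10^-10
Since Kb ≪ C₀, [OH-] ≈ √(Kb·C₀) = 1.18 × 10^-5 M.
pOH = 4.93, so pH = 14.00 − pOH = 9.07

pH = 9.07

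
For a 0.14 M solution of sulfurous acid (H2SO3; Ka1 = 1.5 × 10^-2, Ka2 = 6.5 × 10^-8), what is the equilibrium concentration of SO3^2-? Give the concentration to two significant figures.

6.5 × 10^-8 M

First ionization gives [H+] ≈ [HSO3-] = 3.89 × 10^-2 M.
Second step: Ka2 = [H+][SO3^2-]/[HSO3-] ≈ [SO3^2-] (since [H+] ≈ [HSO3-]).
So [SO3^2-] ≈ Ka2.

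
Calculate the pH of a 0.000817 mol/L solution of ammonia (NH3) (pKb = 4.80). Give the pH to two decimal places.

NH3 + H2O ⇌ NH4+ + OH-
Kb = 10^(−4.80) = 1.58 × 10^-5
From the ICE table, Kb = [OH-]²/(0.000817 − [OH-]) = 1.58 × 10^-5.
[OH-] is not negligible relative to C₀; solve [OH-]² + 1.58e-05·[OH-] − 1.29e-08 = 0.
[OH-] = [−1.58e-05 + √(1.58e-05² + 5.16e-08)]/2 = 1.06 × 10^-4 M
pOH = 3.97, so pH = 14.00 − pOH = 10.03

pH = 10.03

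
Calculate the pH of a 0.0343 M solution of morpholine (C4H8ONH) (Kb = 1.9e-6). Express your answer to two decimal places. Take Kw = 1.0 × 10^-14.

pH = 10.41

C4H8ONH + H2O ⇌ C4H8ONH2+ + OH-
From the ICE table, Kb = x²/(0.0343 − x) = 1.9 × 10^-6.
Since Kb ≪ C₀, x ≈ √(Kb·C₀) = 2.55 × 10^-4 M.
pOH = 3.59, so pH = 14.00 − pOH = 10.41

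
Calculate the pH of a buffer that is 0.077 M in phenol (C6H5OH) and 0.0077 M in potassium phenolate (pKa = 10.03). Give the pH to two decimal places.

Using pH = pKa + log([base]/[acid]) with [base]/[acid] = 0.0077/0.077:
pH = 10.03 + (-1.000) = 9.03

pH = 9.03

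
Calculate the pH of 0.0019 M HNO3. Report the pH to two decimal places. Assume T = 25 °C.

pH = 2.72

HNO3 is a strong acid and dissociates completely, so [H+] = 0.0019 M.
pH = -log(0.0019) = 2.72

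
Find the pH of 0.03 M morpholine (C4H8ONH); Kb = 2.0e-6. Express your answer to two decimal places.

pH = 10.39

C4H8ONH + H2O ⇌ C4H8ONH2+ + OH-
Kb = [OH-]²/(0.03 − [OH-]) = 2.0 × 10^-6
Assume [OH-] ≪ 0.03: [OH-] ≈ √(2.0 × 10^-6 × 0.03) = 2.45 × 10^-4 M
pOH = −log(2.45 × 10^-4) = 3.61; pH = 14.00 − 3.61 = 10.39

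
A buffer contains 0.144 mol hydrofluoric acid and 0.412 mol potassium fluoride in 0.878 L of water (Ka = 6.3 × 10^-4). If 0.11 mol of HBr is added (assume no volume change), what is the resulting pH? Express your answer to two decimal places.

Added H+ converts F- to HF: HF → 0.254 mol, F- → 0.302 mol.
pKa = −log(6.3 × 10^-4) = 3.201
pH = pKa + log([A⁻]/[HA]) = 3.201 + log(0.302/0.254) = 3.201 +0.075

pH = 3.28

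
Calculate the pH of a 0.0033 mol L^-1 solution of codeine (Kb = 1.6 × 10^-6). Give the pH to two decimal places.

C18H21NO3 + H2O ⇌ C18H22NO3+ + OH-
From the ICE table, Kb = [OH-]²/(0.0033 − [OH-]) = 1.6 × 10^-6.
Since Kb ≪ C₀, [OH-] ≈ √(Kb·C₀) = 7.27 × 10^-5 M.
([OH-]/C₀ = 2.2% < 5%, so the approximation holds.)
pOH = −log(7.27 × 10^-5) = 4.14; pH = 14.00 − 4.14 = 9.86

pH = 9.86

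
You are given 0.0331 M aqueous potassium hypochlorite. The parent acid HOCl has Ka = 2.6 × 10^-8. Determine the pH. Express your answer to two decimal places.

pH = 10.05

OCl- is the conjugate base of the weak acid HOCl.
Kb = Kw/Ka = 1.0×10^-14 / 2.6 × 10^-8 = 3.85 × 10^-7
Kb = x²/(0.0331 − x) = 3.85 × 10^-7
Assume x ≪ 0.0331: x ≈ √(3.85 × 10^-7 × 0.0331) = 1.13 × 10^-4 M
pOH = −log(1.13 × 10^-4) = 3.95; pH = 14.00 − 3.95 = 10.05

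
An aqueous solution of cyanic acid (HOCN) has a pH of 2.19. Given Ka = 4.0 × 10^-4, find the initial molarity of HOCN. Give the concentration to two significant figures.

[H+] = 10^(-2.19) = 6.46 × 10^-3 M = x
Ka = x²/(C₀ − x) ⇒ C₀ = x + x²/Ka
C₀ = 6.46 × 10^-3 + (6.46 × 10^-3)²/(4.0 × 10^-4) = 1.11 × 10^-1 M

C₀ = 1.1 × 10^-1 M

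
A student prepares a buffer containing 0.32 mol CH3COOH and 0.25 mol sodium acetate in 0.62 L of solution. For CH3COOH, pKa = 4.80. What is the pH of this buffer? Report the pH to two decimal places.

pH = 4.69

Using pH = pKa + log([base]/[acid]) with [base]/[acid] = 0.25/0.32:
pH = 4.80 + (-0.107) = 4.69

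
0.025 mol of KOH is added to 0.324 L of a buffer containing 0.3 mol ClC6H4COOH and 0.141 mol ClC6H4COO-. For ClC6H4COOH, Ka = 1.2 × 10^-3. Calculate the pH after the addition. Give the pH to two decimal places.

OH- converts ClC6H4COOH to ClC6H4COO-: ClC6H4COOH → 0.275 mol, ClC6H4COO- → 0.166 mol.
pKa = −log(1.2 × 10^-3) = 2.921
Henderson–Hasselbalch with mole ratio 0.166/0.275: pH = 2.921 + (-0.219)

pH = 2.70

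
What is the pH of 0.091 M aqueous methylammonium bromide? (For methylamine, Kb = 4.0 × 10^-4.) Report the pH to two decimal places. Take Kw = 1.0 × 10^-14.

pH = 5.82

CH3NH3+ is the conjugate acid of the weak base CH3NH2.
Ka = Kw/Kb = 1.0×10^-14 / 4.0 × 10^-4 = 2.50 × 10^-11
Ka = [H+]²/(0.091 − [H+]) = 2.50 × 10^-11
Assume [H+] ≪ 0.091: [H+] ≈ √(2.50 × 10^-11 × 0.091) = 1.51 × 10^-6 M
([H+]/C₀ = 0.0017% < 5%, so the approximation holds.)
pH = −log(1.51 × 10^-6) = 5.82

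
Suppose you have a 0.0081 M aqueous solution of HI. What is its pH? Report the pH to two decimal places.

HI is a strong acid and dissociates completely, so [H+] = 0.0081 M.
pH = -log(0.0081) = 2.09

pH = 2.09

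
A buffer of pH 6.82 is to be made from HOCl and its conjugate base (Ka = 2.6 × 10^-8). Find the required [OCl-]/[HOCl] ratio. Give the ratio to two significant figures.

ratio = 0.17

pKa = -log(2.6 × 10^-8) = 7.585
pH = pKa + log(r) ⇒ log(r) = 6.82 − 7.585 = -0.765
r = [OCl-]/[HOCl] = 10^(-0.765) = 0.172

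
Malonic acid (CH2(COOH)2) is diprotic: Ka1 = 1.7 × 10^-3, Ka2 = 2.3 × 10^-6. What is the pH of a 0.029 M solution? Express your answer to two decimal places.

pH = 2.21

Ka1 ≫ Ka2, so treat the first dissociation as the only significant source of H+.
Ka1 = x²/(0.029 − x) = 1.7 × 10^-3
Solving the quadratic: x = (−Ka1 + √(Ka1² + 4·Ka1·C₀))/2 = 6.22 × 10^-3 M
pH = −log(6.22 × 10^-3) = 2.21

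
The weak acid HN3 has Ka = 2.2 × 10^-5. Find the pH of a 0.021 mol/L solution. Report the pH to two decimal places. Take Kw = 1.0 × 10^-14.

pH = 3.17

HN3 ⇌ N3- + H+
From the ICE table, Ka = [H+]²/(0.021 − [H+]) = 2.2 × 10^-5.
Since Ka ≪ C₀, [H+] ≈ √(Ka·C₀) = 6.80 × 10^-4 M.
Check: 3.2% ionized — well under 5%, approximation valid.
pH = −log[H+] = −log(6.80 × 10^-4) = 3.17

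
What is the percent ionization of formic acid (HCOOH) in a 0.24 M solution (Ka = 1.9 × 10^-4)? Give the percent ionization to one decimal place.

HCOOH ⇌ HCOO- + H+; let x = [H+] at equilibrium.
x ≈ √(Ka·C₀) = √(1.9 × 10^-4 × 0.24) = 6.75 × 10^-3 M
% ionization = x/C₀ × 100% = 6.75 × 10^-3/0.24 × 100% = 2.8%

2.8%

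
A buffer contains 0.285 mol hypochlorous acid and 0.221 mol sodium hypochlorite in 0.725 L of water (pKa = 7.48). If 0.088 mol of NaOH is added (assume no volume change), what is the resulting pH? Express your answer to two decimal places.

pH = 7.68

OH- converts HOCl to OCl-: HOCl → 0.197 mol, OCl- → 0.309 mol.
pH = pKa + log([A⁻]/[HA]) = 7.48 + log(0.309/0.197) = 7.48 +0.195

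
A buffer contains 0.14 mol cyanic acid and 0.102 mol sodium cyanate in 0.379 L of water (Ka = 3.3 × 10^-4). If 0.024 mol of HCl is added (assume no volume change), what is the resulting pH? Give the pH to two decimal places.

After neutralization: n(HOCN) = 0.164 mol, n(OCN-) = 0.078 mol.
pKa = −log(3.3 × 10^-4) = 3.481
Henderson–Hasselbalch with mole ratio 0.078/0.164: pH = 3.481 + (-0.323)

pH = 3.16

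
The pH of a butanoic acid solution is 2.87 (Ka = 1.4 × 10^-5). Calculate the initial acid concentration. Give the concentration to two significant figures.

C₀ = 1.3 × 10^-1 M

[H+] = 10^(-2.87) = 1.35 × 10^-3 M = x
Ka = x²/(C₀ − x) ⇒ C₀ = x + x²/Ka
C₀ = 1.35 × 10^-3 + (1.35 × 10^-3)²/(1.4 × 10^-5) = 1.32 × 10^-1 M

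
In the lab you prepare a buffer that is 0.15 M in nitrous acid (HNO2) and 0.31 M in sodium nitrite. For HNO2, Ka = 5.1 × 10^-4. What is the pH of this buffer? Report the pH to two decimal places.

pH = 3.61

pKa = −log(5.1 × 10^-4) = 3.292
Henderson–Hasselbalch: pH = pKa + log([NO2-]/[HNO2]) = 3.292 + log(0.31/0.15)
pH = 3.292 + (+0.315) = 3.61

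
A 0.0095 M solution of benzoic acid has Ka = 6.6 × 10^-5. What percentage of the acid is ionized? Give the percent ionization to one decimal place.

8.0%

C6H5COOH ⇌ C6H5COO- + H+; let x = [H+] at equilibrium.
Ka = x²/(C₀ − x); solving the quadratic gives x = 7.60 × 10^-4 M.
% ionization = x/C₀ × 100% = 7.60 × 10^-4/0.0095 × 100% = 8.0%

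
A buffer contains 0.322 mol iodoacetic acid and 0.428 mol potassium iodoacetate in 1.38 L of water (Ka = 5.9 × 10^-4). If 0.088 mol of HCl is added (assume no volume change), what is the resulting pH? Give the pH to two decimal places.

Added H+ converts ICH2COO- to ICH2COOH: ICH2COOH → 0.41 mol, ICH2COO- → 0.34 mol.
pKa = −log(5.9 × 10^-4) = 3.229
pH = pKa + log(n_ICH2COO-/n_ICH2COOH) = 3.229 + log(0.34/0.41) = 3.229 + (-0.081)

pH = 3.15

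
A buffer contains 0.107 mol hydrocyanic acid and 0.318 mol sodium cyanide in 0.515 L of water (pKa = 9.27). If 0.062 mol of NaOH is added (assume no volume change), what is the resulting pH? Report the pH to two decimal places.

pH = 10.20

After neutralization: n(HCN) = 0.045 mol, n(CN-) = 0.38 mol.
pH = pKa + log([A⁻]/[HA]) = 9.27 + log(0.38/0.045) = 9.27 +0.927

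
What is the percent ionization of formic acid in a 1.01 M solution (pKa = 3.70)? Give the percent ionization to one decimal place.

1.4%

HCOOH ⇌ HCOO- + H+; let x = [H+] at equilibrium.
Ka = 10^(−3.70) = 2.00 × 10^-4
x ≈ √(Ka·C₀) = √(2.00 × 10^-4 × 1.01) = 1.42 × 10^-2 M
Fraction ionized = 1.42 × 10^-2 / 1.01 = 0.0141 → 1.4%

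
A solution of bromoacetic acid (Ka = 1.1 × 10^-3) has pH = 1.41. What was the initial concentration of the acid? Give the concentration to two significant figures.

C₀ = 1.4 M

[H+] = 10^(-1.41) = 3.89 × 10^-2 M = x
Ka = x²/(C₀ − x) ⇒ C₀ = x + x²/Ka
C₀ = 3.89 × 10^-2 + (3.89 × 10^-2)²/(1.1 × 10^-3) = 1.41 M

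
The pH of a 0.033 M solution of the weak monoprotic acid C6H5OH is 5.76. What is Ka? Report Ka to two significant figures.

[H+] = 10^(-5.76) = 1.74 × 10^-6 M
At equilibrium [HA] = 0.033 − 1.74 × 10^-6 = 3.30 × 10^-2 M
Ka = [H+][A-]/[HA] = (1.74 × 10^-6)² / 3.30 × 10^-2 = 9.2 × 10^-11

Ka = 9.2 × 10^-11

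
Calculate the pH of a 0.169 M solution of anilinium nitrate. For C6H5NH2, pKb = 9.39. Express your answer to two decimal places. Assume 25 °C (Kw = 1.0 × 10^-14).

pH = 2.69

C6H5NH3+ is the conjugate acid of the weak base C6H5NH2.
Kb = 10^(−9.39) = 4.07 × 10^-10
Ka = Kw/Kb = 1.0×10^-14 / 4.07 × 10^-10 = 2.46 × 10^-5
Ka = x²/(0.169 − x) = 2.46 × 10^-5
Since Ka ≪ C₀, x ≈ √(Ka·C₀) = 2.04 × 10^-3 M.
(x/C₀ = 1.2% < 5%, so the approximation holds.)
pH = −log(2.04 × 10^-3) = 2.69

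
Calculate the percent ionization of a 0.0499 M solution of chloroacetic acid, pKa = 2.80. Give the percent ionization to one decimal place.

16.3%

ClCH2COOH ⇌ ClCH2COO- + H+; let x = [H+] at equilibrium.
Ka = 10^(−2.80) = 1.58 × 10^-3
Ka = x²/(C₀ − x); solving the quadratic gives x = 8.12 × 10^-3 M.
Fraction ionized = 8.12 × 10^-3 / 0.0499 = 0.1627 → 16.3%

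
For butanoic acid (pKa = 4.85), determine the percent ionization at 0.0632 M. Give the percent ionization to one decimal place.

CH3(CH2)2COOH ⇌ CH3(CH2)2COO- + H+; let x = [H+] at equilibrium.
Ka = 10^(−4.85) = 1.41 × 10^-5
x ≈ √(Ka·C₀) = √(1.41 × 10^-5 × 0.0632) = 9.44 × 10^-4 M
Fraction ionized = 9.44 × 10^-4 / 0.0632 = 0.0149 → 1.5%

1.5%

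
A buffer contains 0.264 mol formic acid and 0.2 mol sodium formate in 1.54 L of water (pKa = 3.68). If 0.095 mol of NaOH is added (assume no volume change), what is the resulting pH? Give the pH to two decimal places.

pH = 3.92

OH- converts HCOOH to HCOO-: HCOOH → 0.169 mol, HCOO- → 0.295 mol.
pH = pKa + log([A⁻]/[HA]) = 3.68 + log(0.295/0.169) = 3.68 +0.242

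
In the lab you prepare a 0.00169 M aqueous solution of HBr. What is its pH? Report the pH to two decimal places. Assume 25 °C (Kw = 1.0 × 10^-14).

pH = 2.77

HBr is a strong acid and dissociates completely, so [H+] = 0.00169 M.
pH = -log(0.00169) = 2.77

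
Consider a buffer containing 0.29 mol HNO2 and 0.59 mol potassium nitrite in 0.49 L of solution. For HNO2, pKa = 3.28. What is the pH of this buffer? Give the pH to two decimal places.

Henderson–Hasselbalch: pH = pKa + log([NO2-]/[HNO2]) = 3.28 + log(0.59/0.29)
pH = 3.28 + (+0.308) = 3.59

pH = 3.59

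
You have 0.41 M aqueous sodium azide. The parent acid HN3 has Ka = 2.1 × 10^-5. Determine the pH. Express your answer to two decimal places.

pH = 9.15

N3- is the conjugate base of the weak acid HN3.
Kb = Kw/Ka = 1.0×10^-14 / 2.1 × 10^-5 = 4.76 × 10^-10
From the ICE table, Kb = [OH-]²/(0.41 − [OH-]) = 4.76 × 10^-10.
Since Kb ≪ C₀, [OH-] ≈ √(Kb·C₀) = 1.40 × 10^-5 M.
Check: 0.0034% ionized — well under 5%, approximation valid.
pOH = −log(1.40 × 10^-5) = 4.85; pH = 14.00 − 4.85 = 9.15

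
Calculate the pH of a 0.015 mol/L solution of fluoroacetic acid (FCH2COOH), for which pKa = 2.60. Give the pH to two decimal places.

FCH2COOH ⇌ FCH2COO- + H+
Ka = 10^(−2.60) = 2.51 × 10^-3
From the ICE table, Ka = x²/(0.015 − x) = 2.51 × 10^-3.
x is not negligible relative to C₀; solve x² + 0.00251·x − 3.77e-05 = 0.
x = (−Ka + √(Ka² + 4·Ka·C₀))/2 = 5.01 × 10^-3 M
pH = −log(5.01 × 10^-3) = 2.30

pH = 2.30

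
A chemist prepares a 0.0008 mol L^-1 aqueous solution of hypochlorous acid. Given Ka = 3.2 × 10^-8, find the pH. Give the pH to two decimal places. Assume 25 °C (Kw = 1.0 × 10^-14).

HOCl ⇌ OCl- + H+
From the ICE table, Ka = [H+]²/(0.0008 − [H+]) = 3.2 × 10^-8.
Since Ka ≪ C₀, [H+] ≈ √(Ka·C₀) = 5.06 × 10^-6 M.
([H+]/C₀ = 0.63% < 5%, so the approximation holds.)
pH = −log(5.06 × 10^-6) = 5.30

pH = 5.30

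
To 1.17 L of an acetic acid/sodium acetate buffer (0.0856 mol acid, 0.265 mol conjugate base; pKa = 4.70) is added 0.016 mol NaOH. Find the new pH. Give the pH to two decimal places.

pH = 5.31

OH- converts CH3COOH to CH3COO-: CH3COOH → 0.0696 mol, CH3COO- → 0.281 mol.
pH = pKa + log([A⁻]/[HA]) = 4.70 + log(0.281/0.0696) = 4.70 +0.606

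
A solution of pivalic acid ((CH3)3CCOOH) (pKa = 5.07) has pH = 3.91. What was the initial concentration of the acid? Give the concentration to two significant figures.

C₀ = 1.9 × 10^-3 M

[H+] = 10^(-3.91) = 1.23 × 10^-4 M = x
Ka = 10^(−5.07) = 8.51 × 10^-6
Ka = x²/(C₀ − x) ⇒ C₀ = x + x²/Ka
C₀ = 1.23 × 10^-4 + (1.23 × 10^-4)²/(8.51 × 10^-6) = 1.90 × 10^-3 M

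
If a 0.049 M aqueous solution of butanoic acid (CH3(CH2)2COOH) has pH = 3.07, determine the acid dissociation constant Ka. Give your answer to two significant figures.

Ka = 1.5 × 10^-5

[H+] = 10^(-3.07) = 8.51 × 10^-4 M
At equilibrium [HA] = 0.049 − 8.51 × 10^-4 = 4.81 × 10^-2 M
Ka = [H+][A-]/[HA] = (8.51 × 10^-4)² / 4.81 × 10^-2 = 1.5 × 10^-5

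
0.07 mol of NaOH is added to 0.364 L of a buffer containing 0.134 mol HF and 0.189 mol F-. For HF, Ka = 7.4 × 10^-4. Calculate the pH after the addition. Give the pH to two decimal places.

OH- converts HF to F-: HF → 0.064 mol, F- → 0.259 mol.
pKa = −log(7.4 × 10^-4) = 3.131
pH = pKa + log(n_F-/n_HF) = 3.131 + log(0.259/0.064) = 3.131 + (+0.607)

pH = 3.74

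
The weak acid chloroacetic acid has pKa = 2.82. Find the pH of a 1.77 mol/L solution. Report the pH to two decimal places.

ClCH2COOH ⇌ ClCH2COO- + H+
Ka = 10^(−2.82) = 1.51 × 10^-3
From the ICE table, Ka = [H+]²/(1.77 − [H+]) = 1.51 × 10^-3.
Neglecting [H+] in the denominator: [H+] = √(1.51 × 10^-3 × 1.77) = 5.17 × 10^-2 M
([H+]/C₀ = 2.9% < 5%, so the approximation holds.)
pH = −log(5.17 × 10^-2) = 1.29

pH = 1.29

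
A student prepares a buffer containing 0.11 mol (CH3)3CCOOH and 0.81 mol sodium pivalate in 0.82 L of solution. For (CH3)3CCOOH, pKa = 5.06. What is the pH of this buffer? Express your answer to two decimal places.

pH = pKa + log([A⁻]/[HA]) = 5.06 + log(0.81/0.11)
pH = 5.06 + (+0.867) = 5.93

pH = 5.93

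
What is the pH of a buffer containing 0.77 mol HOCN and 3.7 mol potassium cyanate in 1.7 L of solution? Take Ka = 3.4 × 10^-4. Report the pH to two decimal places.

pKa = −log(3.4 × 10^-4) = 3.469
Henderson–Hasselbalch: pH = pKa + log([OCN-]/[HOCN]) = 3.469 + log(3.7/0.77)
pH = 3.469 + (+0.682) = 4.15

pH = 4.15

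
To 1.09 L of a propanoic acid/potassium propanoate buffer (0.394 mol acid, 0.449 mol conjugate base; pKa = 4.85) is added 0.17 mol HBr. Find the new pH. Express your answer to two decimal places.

pH = 4.54

After neutralization: n(CH3CH2COOH) = 0.564 mol, n(CH3CH2COO-) = 0.279 mol.
pH = pKa + log([A⁻]/[HA]) = 4.85 + log(0.279/0.564) = 4.85 -0.306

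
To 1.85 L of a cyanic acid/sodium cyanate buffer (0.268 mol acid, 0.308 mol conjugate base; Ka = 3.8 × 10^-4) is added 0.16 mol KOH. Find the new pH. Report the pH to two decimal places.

pH = 4.06

OH- converts HOCN to OCN-: HOCN → 0.108 mol, OCN- → 0.468 mol.
pKa = −log(3.8 × 10^-4) = 3.420
pH = pKa + log([A⁻]/[HA]) = 3.420 + log(0.468/0.108) = 3.420 +0.637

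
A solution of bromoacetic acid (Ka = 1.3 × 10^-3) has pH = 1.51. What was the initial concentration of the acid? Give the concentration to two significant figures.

[H+] = 10^(-1.51) = 3.09 × 10^-2 M = x
Ka = x²/(C₀ − x) ⇒ C₀ = x + x²/Ka
C₀ = 3.09 × 10^-2 + (3.09 × 10^-2)²/(1.3 × 10^-3) = 7.65 × 10^-1 M

C₀ = 7.7 × 10^-1 M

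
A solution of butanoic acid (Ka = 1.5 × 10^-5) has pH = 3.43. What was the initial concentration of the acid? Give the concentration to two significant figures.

[H+] = 10^(-3.43) = 3.72 × 10^-4 M = x
Ka = x²/(C₀ − x) ⇒ C₀ = x + x²/Ka
C₀ = 3.72 × 10^-4 + (3.72 × 10^-4)²/(1.5 × 10^-5) = 9.60 × 10^-3 M

C₀ = 9.6 × 10^-3 M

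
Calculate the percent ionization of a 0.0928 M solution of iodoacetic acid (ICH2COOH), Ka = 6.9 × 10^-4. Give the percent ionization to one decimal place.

8.3%

ICH2COOH ⇌ ICH2COO- + H+; let x = [H+] at equilibrium.
Solve x² + 0.00069x − 6.4e-05 = 0 → x = 7.66 × 10^-3 M
% ionization = x/C₀ × 100% = 7.66 × 10^-3/0.0928 × 100% = 8.3%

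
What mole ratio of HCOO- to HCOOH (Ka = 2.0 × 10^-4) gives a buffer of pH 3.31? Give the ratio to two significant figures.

ratio = 0.41

pKa = -log(2.0 × 10^-4) = 3.699
pH = pKa + log(r) ⇒ log(r) = 3.31 − 3.699 = -0.389
r = [HCOO-]/[HCOOH] = 10^(-0.389) = 0.408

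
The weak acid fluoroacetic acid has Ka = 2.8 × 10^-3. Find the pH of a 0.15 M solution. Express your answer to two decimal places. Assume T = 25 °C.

FCH2COOH ⇌ FCH2COO- + H+
From the ICE table, Ka = x²/(0.15 − x) = 2.8 × 10^-3.
The 5% rule fails; solving x² + Ka·x − Ka·C₀ = 0 exactly:
x = (−Ka + √(Ka² + 4·Ka·C₀))/2 = 1.91 × 10^-2 M
pH = −log(1.91 × 10^-2) = 1.72

pH = 1.72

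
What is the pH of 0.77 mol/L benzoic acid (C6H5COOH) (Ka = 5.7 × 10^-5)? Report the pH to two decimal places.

pH = 2.18

C6H5COOH ⇌ C6H5COO- + H+
Ka = [H+]²/(0.77 − [H+]) = 5.7 × 10^-5
Since Ka ≪ C₀, [H+] ≈ √(Ka·C₀) = 6.62 × 10^-3 M.
([H+]/C₀ = 0.86% < 5%, so the approximation holds.)
pH = −log[H+] = −log(6.62 × 10^-3) = 2.18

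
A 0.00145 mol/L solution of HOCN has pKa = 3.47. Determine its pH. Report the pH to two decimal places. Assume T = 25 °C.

HOCN ⇌ OCN- + H+
Ka = 10^(−3.47) = 3.39 × 10^-4
Let x = [H+] at equilibrium. Ka = x²/(0.00145 − x).
The 5% rule fails; solving x² + Ka·x − Ka·C₀ = 0 exactly:
x = (−Ka + √(Ka² + 4·Ka·C₀))/2 = 5.52 × 10^-4 M
pH = −log(5.52 × 10^-4) = 3.26

pH = 3.26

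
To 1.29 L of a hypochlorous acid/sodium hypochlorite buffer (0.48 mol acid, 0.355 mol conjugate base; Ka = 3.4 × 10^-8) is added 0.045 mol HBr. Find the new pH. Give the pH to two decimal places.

Added H+ converts OCl- to HOCl: HOCl → 0.525 mol, OCl- → 0.31 mol.
pKa = −log(3.4 × 10^-8) = 7.469
Henderson–Hasselbalch with mole ratio 0.31/0.525: pH = 7.469 + (-0.229)

pH = 7.24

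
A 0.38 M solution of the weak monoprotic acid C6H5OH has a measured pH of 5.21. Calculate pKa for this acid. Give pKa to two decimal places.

pKa = 10.00

[H+] = 10^(-5.21) = 6.17 × 10^-6 M
At equilibrium [HA] = 0.38 − 6.17 × 10^-6 = 3.80 × 10^-1 M
Ka = [H+][A-]/[HA] = (6.17 × 10^-6)² / 3.80 × 10^-1 = 1.00 × 10^-10
pKa = -log(1.00 × 10^-10) = 10.00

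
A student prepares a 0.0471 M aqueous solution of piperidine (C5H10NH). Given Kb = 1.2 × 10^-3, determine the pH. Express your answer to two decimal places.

C5H10NH + H2O ⇌ C5H10NH2+ + OH-
From the ICE table, Kb = x²/(0.0471 − x) = 1.2 × 10^-3.
Here C₀/Kb ≈ 39.3, so the small-x approximation fails. Use the quadratic:
x = [−0.0012 + √(0.0012² + 0.000226)]/2 = 6.94 × 10^-3 M
pOH = 2.16, so pH = 14.00 − pOH = 11.84

pH = 11.84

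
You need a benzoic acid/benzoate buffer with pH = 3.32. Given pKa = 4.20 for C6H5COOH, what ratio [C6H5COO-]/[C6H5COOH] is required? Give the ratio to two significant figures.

pH = pKa + log(r) ⇒ log(r) = 3.32 − 4.20 = -0.88
r = [C6H5COO-]/[C6H5COOH] = 10^(-0.88) = 0.132

ratio = 0.13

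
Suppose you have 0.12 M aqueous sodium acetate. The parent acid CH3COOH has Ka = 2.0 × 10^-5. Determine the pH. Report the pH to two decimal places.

CH3COO- is the conjugate base of the weak acid CH3COOH.
Kb = Kw/Ka = 1.0×10^-14 / 2.0 × 10^-5 = 5.00 × 10^-10
Kb = [OH-]²/(0.12 − [OH-]) = 5.00 × 10^-10
Since Kb ≪ C₀, [OH-] ≈ √(Kb·C₀) = 7.75 × 10^-6 M.
([OH-]/C₀ = 0.0065% < 5%, so the approximation holds.)
pOH = 5.11, so pH = 14.00 − pOH = 8.89

pH = 8.89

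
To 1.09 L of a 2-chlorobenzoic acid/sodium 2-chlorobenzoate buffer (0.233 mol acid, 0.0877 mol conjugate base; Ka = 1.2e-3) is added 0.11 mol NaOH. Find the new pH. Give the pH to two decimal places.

After neutralization: n(ClC6H4COOH) = 0.123 mol, n(ClC6H4COO-) = 0.198 mol.
pKa = −log(1.2 × 10^-3) = 2.921
pH = pKa + log([A⁻]/[HA]) = 2.921 + log(0.198/0.123) = 2.921 +0.207

pH = 3.13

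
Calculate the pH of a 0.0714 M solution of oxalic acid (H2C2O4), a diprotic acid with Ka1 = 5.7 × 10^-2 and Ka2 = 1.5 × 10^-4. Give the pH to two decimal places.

Ka1 ≫ Ka2, so treat the first dissociation as the only significant source of H+.
Ka1 = x²/(0.0714 − x) = 5.7 × 10^-2
Solving the quadratic: x = (−Ka1 + √(Ka1² + 4·Ka1·C₀))/2 = 4.14 × 10^-2 M
pH = −log(4.14 × 10^-2) = 1.38

pH = 1.38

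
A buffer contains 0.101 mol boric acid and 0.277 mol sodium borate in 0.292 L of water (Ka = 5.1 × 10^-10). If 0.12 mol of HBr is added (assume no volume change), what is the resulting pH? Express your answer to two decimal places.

pH = 9.14

Added H+ converts B(OH)4- to B(OH)3: B(OH)3 → 0.221 mol, B(OH)4- → 0.157 mol.
pKa = −log(5.1 × 10^-10) = 9.292
Henderson–Hasselbalch with mole ratio 0.157/0.221: pH = 9.292 + (-0.148)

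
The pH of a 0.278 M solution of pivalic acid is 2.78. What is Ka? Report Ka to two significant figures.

[H+] = 10^(-2.78) = 1.66 × 10^-3 M
At equilibrium [HA] = 0.278 − 1.66 × 10^-3 = 2.76 × 10^-1 M
Ka = [H+][A-]/[HA] = (1.66 × 10^-3)² / 2.76 × 10^-1 = 1.0 × 10^-5

Ka = 1.0 × 10^-5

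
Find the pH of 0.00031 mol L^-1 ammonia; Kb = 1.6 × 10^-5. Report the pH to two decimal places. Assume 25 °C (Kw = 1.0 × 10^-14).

NH3 + H2O ⇌ NH4+ + OH-
Kb = [OH-]²/(0.00031 − [OH-]) = 1.6 × 10^-5
Here C₀/Kb ≈ 19.4, so the small-[OH-] approximation fails. Use the quadratic:
[OH-] = (−Kb + √(Kb² + 4·Kb·C₀))/2 = 6.29 × 10^-5 M
pOH = −log(6.29 × 10^-5) = 4.20; pH = 14.00 − 4.20 = 9.80

pH = 9.80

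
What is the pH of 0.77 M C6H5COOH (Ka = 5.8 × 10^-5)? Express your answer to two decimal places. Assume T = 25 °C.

C6H5COOH ⇌ C6H5COO- + H+
From the ICE table, Ka = [H+]²/(0.77 − [H+]) = 5.8 × 10^-5.
Neglecting [H+] in the denominator: [H+] = √(5.8 × 10^-5 × 0.77) = 6.68 × 10^-3 M
([H+]/C₀ = 0.87% < 5%, so the approximation holds.)
pH = −log[H+] = −log(6.68 × 10^-3) = 2.18

pH = 2.18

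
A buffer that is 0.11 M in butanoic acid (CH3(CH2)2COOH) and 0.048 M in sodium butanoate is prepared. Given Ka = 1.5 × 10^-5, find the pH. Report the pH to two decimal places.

pH = 4.46

pKa = −log(1.5 × 10^-5) = 4.824
Using pH = pKa + log([base]/[acid]) with [base]/[acid] = 0.048/0.11:
pH = 4.824 + (-0.360) = 4.46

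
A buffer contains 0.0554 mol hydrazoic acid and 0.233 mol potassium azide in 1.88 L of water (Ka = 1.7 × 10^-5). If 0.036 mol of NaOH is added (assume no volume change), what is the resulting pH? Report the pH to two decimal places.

OH- converts HN3 to N3-: HN3 → 0.0194 mol, N3- → 0.269 mol.
pKa = −log(1.7 × 10^-5) = 4.770
pH = pKa + log([A⁻]/[HA]) = 4.770 + log(0.269/0.0194) = 4.770 +1.142

pH = 5.91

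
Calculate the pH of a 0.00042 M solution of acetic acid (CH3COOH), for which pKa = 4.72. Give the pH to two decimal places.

pH = 4.09

CH3COOH ⇌ CH3COO- + H+
Ka = 10^(−4.72) = 1.91 × 10^-5
From the ICE table, Ka = [H+]²/(0.00042 − [H+]) = 1.91 × 10^-5.
The 5% rule fails; solving [H+]² + Ka·[H+] − Ka·C₀ = 0 exactly:
[H+] = [−1.91e-05 + √(1.91e-05² + 3.21e-08)]/2 = 8.05 × 10^-5 M
pH = −log(8.05 × 10^-5) = 4.09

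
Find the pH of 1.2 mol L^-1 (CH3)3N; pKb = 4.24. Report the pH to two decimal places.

pH = 11.92

(CH3)3N + H2O ⇌ (CH3)3NH+ + OH-
Kb = 10^(−4.24) = 5.75 × 10^-5
From the ICE table, Kb = [OH-]²/(1.2 − [OH-]) = 5.75 × 10^-5.
Since Kb ≪ C₀, [OH-] ≈ √(Kb·C₀) = 8.31 × 10^-3 M.
Check: 0.69% ionized — well under 5%, approximation valid.
pOH = 2.08, so pH = 14.00 − pOH = 11.92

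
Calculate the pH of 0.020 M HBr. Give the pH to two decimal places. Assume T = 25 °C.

pH = 1.70

HBr is a strong acid and dissociates completely, so [H+] = 0.020 M.
pH = -log(0.02) = 1.70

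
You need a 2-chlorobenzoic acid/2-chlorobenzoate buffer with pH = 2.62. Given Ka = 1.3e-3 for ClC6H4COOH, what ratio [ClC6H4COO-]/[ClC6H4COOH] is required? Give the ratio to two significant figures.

pKa = -log(1.3 × 10^-3) = 2.886
pH = pKa + log(r) ⇒ log(r) = 2.62 − 2.886 = -0.266
r = [ClC6H4COO-]/[ClC6H4COOH] = 10^(-0.266) = 0.542

ratio = 0.54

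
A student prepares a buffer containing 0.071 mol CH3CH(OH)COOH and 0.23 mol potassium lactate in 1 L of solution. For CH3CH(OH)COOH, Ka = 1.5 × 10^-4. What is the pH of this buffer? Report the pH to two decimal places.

pH = 4.33

pKa = −log(1.5 × 10^-4) = 3.824
Using pH = pKa + log([base]/[acid]) with [base]/[acid] = 0.23/0.071:
pH = 3.824 + (+0.510) = 4.33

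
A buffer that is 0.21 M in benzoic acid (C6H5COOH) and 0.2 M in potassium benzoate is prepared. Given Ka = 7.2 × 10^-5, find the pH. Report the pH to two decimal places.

pH = 4.12

pKa = −log(7.2 × 10^-5) = 4.143
Using pH = pKa + log([base]/[acid]) with [base]/[acid] = 0.2/0.21:
pH = 4.143 + (-0.021) = 4.12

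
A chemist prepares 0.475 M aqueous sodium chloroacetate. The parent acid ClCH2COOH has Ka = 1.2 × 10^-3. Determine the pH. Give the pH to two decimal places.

pH = 8.30

ClCH2COO- is the conjugate base of the weak acid ClCH2COOH.
Kb = Kw/Ka = 1.0×10^-14 / 1.2 × 10^-3 = 8.33 × 10^-12
Kb = [OH-]²/(0.475 − [OH-]) = 8.33 × 10^-12
Since Kb ≪ C₀, [OH-] ≈ √(Kb·C₀) = 1.99 × 10^-6 M.
pOH = 5.70, so pH = 14.00 − pOH = 8.30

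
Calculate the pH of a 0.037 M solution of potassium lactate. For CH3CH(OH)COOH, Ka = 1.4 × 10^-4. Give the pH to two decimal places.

CH3CH(OH)COO- is the conjugate base of the weak acid CH3CH(OH)COOH.
Kb = Kw/Ka = 1.0×10^-14 / 1.4 × 10^-4 = 7.14 × 10^-11
From the ICE table, Kb = [OH-]²/(0.037 − [OH-]) = 7.14 × 10^-11.
Assume [OH-] ≪ 0.037: [OH-] ≈ √(7.14 × 10^-11 × 0.037) = 1.63 × 10^-6 M
Check: 0.0044% ionized — well under 5%, approximation valid.
pOH = −log(1.63 × 10^-6) = 5.79; pH = 14.00 − 5.79 = 8.21

pH = 8.21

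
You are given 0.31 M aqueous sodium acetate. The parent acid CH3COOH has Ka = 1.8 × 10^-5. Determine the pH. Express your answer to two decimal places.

pH = 9.12

CH3COO- is the conjugate base of the weak acid CH3COOH.
Kb = Kw/Ka = 1.0×10^-14 / 1.8 × 10^-5 = 5.56 × 10^-10
Kb = [OH-]²/(0.31 − [OH-]) = 5.56 × 10^-10
Neglecting [OH-] in the denominator: [OH-] = √(5.56 × 10^-10 × 0.31) = 1.31 × 10^-5 M
pOH = −log(1.31 × 10^-5) = 4.88; pH = 14.00 − 4.88 = 9.12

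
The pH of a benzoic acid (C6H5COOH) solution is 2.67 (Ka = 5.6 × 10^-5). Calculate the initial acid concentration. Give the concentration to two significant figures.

C₀ = 8.4 × 10^-2 M

[H+] = 10^(-2.67) = 2.14 × 10^-3 M = x
Ka = x²/(C₀ − x) ⇒ C₀ = x + x²/Ka
C₀ = 2.14 × 10^-3 + (2.14 × 10^-3)²/(5.6 × 10^-5) = 8.39 × 10^-2 M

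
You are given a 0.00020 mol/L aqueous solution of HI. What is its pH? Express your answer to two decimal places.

HI is a strong acid and dissociates completely, so [H+] = 0.00020 M.
pH = -log(0.0002) = 3.70

pH = 3.70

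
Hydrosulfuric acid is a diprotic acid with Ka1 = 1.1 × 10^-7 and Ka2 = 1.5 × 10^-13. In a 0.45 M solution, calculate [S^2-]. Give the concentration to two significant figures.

First ionization gives [H+] ≈ [HS-] = 2.22 × 10^-4 M.
Second step: Ka2 = [H+][S^2-]/[HS-] ≈ [S^2-] (since [H+] ≈ [HS-]).
So [S^2-] ≈ Ka2.

1.5 × 10^-13 M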